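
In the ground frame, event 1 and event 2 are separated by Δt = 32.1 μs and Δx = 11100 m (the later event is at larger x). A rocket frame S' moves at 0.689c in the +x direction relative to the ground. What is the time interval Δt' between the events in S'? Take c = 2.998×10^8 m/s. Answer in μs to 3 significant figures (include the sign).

Δt' ≈ 9.09 μs

γ = 1/√(1 − 0.689²) = 1.3798
Δt' = γ(Δt − vΔx/c²) = 1.3798 × (32.1 μs − 0.689×11100 m / (2.998×10^8 m/s))
= 1.3798 × (6.5900 μs) = 9.09 μs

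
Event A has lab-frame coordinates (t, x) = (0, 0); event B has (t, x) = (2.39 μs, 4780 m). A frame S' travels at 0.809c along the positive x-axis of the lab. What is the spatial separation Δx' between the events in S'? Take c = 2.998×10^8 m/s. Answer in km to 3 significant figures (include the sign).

Δx' ≈ 7.15 km

γ = 1/√(1 − 0.809²) = 1.7012
Δx' = γ(Δx − vΔt) = 1.7012 × (4780 m − 0.809×(2.998×10^8 m/s)×2.39×10^-6 s)
= 1.7012 × (4200.3 m) = 7.15 km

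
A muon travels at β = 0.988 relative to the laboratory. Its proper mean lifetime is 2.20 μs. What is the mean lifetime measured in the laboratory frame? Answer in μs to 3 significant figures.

γ = 1/√(1 − 0.988²) = 6.4744
Time dilation: Δt = γτ₀ = 6.4744 × 2.20 μs = 14.2 μs

Δt ≈ 14.2 μs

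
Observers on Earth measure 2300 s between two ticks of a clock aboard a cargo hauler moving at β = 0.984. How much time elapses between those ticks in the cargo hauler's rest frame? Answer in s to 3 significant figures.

τ₀ ≈ 410 s

γ = 1/√(1 − 0.984²) = 5.6127
Proper time: τ₀ = Δt/γ = 2300/5.6127 = 410 s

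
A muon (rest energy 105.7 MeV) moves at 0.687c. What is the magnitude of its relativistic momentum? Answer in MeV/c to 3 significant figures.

γ = 1/√(1 − 0.687²) = 1.3762
p = γβm₀c = 1.3762 × 0.687 × 105.7 MeV/c = 99.9 MeV/c

p ≈ 99.9 MeV/c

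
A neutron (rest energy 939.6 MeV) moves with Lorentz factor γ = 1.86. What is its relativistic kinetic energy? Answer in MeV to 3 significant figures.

K ≈ 808 MeV

γ = 1.86 (given)
K = (γ − 1)m₀c² = (1.86 − 1) × 939.6 MeV = 0.86000 × 939.6 MeV = 808 MeV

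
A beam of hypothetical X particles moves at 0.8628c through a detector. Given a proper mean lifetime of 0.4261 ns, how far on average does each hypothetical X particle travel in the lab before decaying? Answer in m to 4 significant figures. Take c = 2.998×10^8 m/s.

d ≈ 0.2180 m

γ = 1/√(1 − 0.8628²) = 1.97806
Dilated lifetime: Δt = γτ₀ = 1.97806 × 0.4261 ns = 0.842852 ns
d = vΔt = 0.8628c × 0.842852 ns = 2.58667×10^8 m/s × 8.42852×10^-10 s = 0.2180 m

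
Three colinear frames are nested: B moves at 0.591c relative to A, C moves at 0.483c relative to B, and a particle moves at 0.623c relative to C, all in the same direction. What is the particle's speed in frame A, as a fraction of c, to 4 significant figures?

Compose boost 2: (0.483 + 0.591)/(1 + 0.483×0.591) = 1.074/1.28545 = 0.835503
Compose boost 3: (0.623 + 0.835503)/(1 + 0.623×0.835503) = 1.45850/1.52052 = 0.9592

u ≈ 0.9592c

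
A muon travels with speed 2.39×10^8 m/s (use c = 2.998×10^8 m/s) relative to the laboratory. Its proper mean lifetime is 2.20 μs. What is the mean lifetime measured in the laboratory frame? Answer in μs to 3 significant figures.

Δt ≈ 3.64 μs

β = v/c = 2.39×10^8 / 2.998×10^8 = 0.79720
γ = 1/√(1 − 0.79720²) = 1.6564
Time dilation: Δt = γτ₀ = 1.6564 × 2.20 μs = 3.64 μs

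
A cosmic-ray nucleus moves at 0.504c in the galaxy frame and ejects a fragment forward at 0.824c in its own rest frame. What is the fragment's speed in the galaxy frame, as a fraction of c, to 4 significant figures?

Compose boost 2: (0.824 + 0.504)/(1 + 0.824×0.504) = 1.328/1.41530 = 0.9383

u ≈ 0.9383c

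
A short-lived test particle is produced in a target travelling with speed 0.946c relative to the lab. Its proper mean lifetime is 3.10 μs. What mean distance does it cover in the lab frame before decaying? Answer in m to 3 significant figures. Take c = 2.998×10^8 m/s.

γ = 1/√(1 − 0.946²) = 3.0848
Dilated lifetime: Δt = γτ₀ = 3.0848 × 3.10 μs = 9.5630 μs
d = vΔt = 0.946c × 9.5630 μs = 2.8361×10^8 m/s × 9.5630×10^-6 s = 2710 m

d ≈ 2710 m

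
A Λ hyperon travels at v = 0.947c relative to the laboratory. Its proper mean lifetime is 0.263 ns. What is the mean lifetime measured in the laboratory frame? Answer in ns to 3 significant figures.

Δt ≈ 0.819 ns

γ = 1/√(1 − 0.947²) = 3.1130
Time dilation: Δt = γτ₀ = 3.1130 × 0.263 ns = 0.819 ns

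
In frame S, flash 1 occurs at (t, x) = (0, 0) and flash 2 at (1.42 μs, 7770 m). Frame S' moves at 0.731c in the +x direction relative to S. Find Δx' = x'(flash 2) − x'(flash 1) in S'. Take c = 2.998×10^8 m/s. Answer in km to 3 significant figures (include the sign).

γ = 1/√(1 − 0.731²) = 1.4655
Δx' = γ(Δx − vΔt) = 1.4655 × (7770 m − 0.731×(2.998×10^8 m/s)×1.42×10^-6 s)
= 1.4655 × (7458.8 m) = 10.9 km

Δx' ≈ 10.9 km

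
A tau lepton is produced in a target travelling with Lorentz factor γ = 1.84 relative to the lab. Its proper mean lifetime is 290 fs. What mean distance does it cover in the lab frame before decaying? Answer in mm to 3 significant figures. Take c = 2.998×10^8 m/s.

β = √(1 − 1/γ²) = √(1 − 1/1.84²) = 0.83942
Dilated lifetime: Δt = γτ₀ = 1.84 × 290 fs = 533.60 fs
d = vΔt = 0.83942c × 533.60 fs = 2.5166×10^8 m/s × 5.3360×10^-13 s = 0.134 mm

d ≈ 0.134 mm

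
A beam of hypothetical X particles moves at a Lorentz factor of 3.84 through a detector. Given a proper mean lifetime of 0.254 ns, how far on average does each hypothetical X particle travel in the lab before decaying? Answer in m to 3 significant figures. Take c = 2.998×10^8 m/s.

d ≈ 0.282 m

β = √(1 − 1/γ²) = √(1 − 1/3.84²) = 0.96550
Dilated lifetime: Δt = γτ₀ = 3.84 × 0.254 ns = 0.97536 ns
d = vΔt = 0.96550c × 0.97536 ns = 2.8946×10^8 m/s × 9.7536×10^-10 s = 0.282 m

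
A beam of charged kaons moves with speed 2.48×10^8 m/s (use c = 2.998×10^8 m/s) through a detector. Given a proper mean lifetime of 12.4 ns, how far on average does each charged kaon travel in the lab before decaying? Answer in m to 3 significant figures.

d ≈ 5.47 m

β = v/c = 2.48×10^8 / 2.998×10^8 = 0.82722
γ = 1/√(1 − 0.82722²) = 1.7797
Dilated lifetime: Δt = γτ₀ = 1.7797 × 12.4 ns = 22.069 ns
d = vΔt = 0.82722c × 22.069 ns = 2.4800×10^8 m/s × 2.2069×10^-8 s = 5.47 m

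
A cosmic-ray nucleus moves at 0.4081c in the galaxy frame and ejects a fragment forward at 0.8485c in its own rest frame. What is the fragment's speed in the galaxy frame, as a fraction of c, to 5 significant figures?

u ≈ 0.93339c

Compose boost 2: (0.8485 + 0.4081)/(1 + 0.8485×0.4081) = 1.2566/1.346273 = 0.93339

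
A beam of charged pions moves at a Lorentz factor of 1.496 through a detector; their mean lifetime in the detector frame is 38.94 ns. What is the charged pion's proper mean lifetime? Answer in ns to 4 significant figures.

τ₀ ≈ 26.03 ns

γ = 1.496 (given)
Proper time: τ₀ = Δt/γ = 38.94/1.496 = 26.03 ns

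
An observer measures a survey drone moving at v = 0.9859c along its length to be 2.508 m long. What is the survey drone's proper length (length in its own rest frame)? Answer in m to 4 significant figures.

L₀ ≈ 14.99 m

γ = 1/√(1 − 0.9859²) = 5.97602
L₀ = γL = 5.97602 × 2.508 = 14.99 m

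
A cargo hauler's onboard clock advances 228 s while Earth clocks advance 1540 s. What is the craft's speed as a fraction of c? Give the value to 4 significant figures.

β ≈ 0.9890

γ = Δt/τ₀ = 1540/228 = 6.75439
β = √(1 − 1/γ²) = √(1 − 1/6.75439²) = 0.9890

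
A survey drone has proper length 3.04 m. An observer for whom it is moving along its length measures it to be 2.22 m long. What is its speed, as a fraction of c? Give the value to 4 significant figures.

β ≈ 0.6832

γ = L₀/L = 3.04/2.22 = 1.36937
β = √(1 − 1/γ²) = 0.6832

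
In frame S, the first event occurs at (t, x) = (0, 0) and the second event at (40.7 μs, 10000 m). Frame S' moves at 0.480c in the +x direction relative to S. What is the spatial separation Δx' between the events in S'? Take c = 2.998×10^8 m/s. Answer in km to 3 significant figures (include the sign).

Δx' ≈ 4.72 km

γ = 1/√(1 − 0.480²) = 1.1399
Δx' = γ(Δx − vΔt) = 1.1399 × (10000 m − 0.480×(2.998×10^8 m/s)×40.7×10^-6 s)
= 1.1399 × (4143.1 m) = 4.72 km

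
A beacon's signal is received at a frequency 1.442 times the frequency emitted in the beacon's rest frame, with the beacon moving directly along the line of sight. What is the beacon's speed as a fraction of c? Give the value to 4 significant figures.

f_obs/f_src = √((1+β)/(1−β)) = 1.442  ⇒  (1+β)/(1−β) = 2.07936
β = |1 − D²|/(1 + D²) = |1 − 2.07936|/(1 + 2.07936) = 0.3505

β ≈ 0.3505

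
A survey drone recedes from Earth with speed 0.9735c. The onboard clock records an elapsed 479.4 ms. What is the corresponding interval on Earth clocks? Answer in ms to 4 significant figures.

Δt ≈ 2096 ms

γ = 1/√(1 − 0.9735²) = 4.37279
Time dilation: Δt = γτ₀ = 4.37279 × 479.4 ms = 2096 ms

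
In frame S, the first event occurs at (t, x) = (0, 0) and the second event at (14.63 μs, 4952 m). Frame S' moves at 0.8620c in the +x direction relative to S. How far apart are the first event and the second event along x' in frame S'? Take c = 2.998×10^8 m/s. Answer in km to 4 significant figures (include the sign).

Δx' ≈ 2.310 km

γ = 1/√(1 − 0.8620²) = 1.97274
Δx' = γ(Δx − vΔt) = 1.97274 × (4952 m − 0.8620×(2.998×10^8 m/s)×14.63×10^-6 s)
= 1.97274 × (1171.20 m) = 2.310 km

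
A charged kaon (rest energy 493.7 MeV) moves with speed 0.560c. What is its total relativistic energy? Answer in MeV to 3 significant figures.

E ≈ 596 MeV

γ = 1/√(1 − 0.560²) = 1.2070
E = γm₀c² = 1.2070 × 493.7 MeV = 596 MeV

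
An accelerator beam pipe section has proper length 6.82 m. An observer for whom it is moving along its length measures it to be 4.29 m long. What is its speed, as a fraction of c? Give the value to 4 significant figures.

γ = L₀/L = 6.82/4.29 = 1.58974
β = √(1 − 1/γ²) = 0.7774

β ≈ 0.7774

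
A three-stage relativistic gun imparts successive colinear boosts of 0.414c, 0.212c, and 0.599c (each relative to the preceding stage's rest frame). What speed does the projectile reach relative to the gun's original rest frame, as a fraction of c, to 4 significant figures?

u ≈ 0.8734c

Compose boost 2: (0.212 + 0.414)/(1 + 0.212×0.414) = 0.6260/1.08777 = 0.575490
Compose boost 3: (0.599 + 0.575490)/(1 + 0.599×0.575490) = 1.17449/1.34472 = 0.8734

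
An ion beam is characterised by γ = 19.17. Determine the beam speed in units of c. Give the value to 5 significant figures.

β ≈ 0.99864

β = √(1 − 1/γ²) = √(1 − 1/19.17²) = √(0.9972788) = 0.99864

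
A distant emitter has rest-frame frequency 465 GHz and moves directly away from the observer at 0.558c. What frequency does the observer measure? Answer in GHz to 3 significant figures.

Relativistic Doppler: f_obs = f_src √((1−β)/(1+β))
= 465 × √(0.44200/1.5580) = 465 × 0.53263 = 248 GHz

f_obs ≈ 248 GHz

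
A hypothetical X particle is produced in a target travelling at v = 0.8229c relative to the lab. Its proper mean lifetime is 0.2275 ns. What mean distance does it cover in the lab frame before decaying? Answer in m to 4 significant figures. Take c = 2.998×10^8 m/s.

γ = 1/√(1 − 0.8229²) = 1.75999
Dilated lifetime: Δt = γτ₀ = 1.75999 × 0.2275 ns = 0.400397 ns
d = vΔt = 0.8229c × 0.400397 ns = 2.46705×10^8 m/s × 4.00397×10^-10 s = 0.09878 m

d ≈ 0.09878 m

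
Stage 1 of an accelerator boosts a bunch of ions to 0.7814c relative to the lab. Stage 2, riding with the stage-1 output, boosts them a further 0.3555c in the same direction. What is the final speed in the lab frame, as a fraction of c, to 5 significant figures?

u ≈ 0.88974c

Compose boost 2: (0.3555 + 0.7814)/(1 + 0.3555×0.7814) = 1.1369/1.277788 = 0.88974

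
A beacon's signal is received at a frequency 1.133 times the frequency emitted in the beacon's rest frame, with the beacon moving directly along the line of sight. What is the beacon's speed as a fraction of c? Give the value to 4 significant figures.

β ≈ 0.1242

f_obs/f_src = √((1+β)/(1−β)) = 1.133  ⇒  (1+β)/(1−β) = 1.28369
β = |1 − D²|/(1 + D²) = |1 − 1.28369|/(1 + 1.28369) = 0.1242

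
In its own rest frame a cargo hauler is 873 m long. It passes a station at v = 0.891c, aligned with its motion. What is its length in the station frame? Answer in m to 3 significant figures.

γ = 1/√(1 − 0.891²) = 2.2026
Length contraction: L = L₀/γ = 873/2.2026 = 396 m

L ≈ 396 m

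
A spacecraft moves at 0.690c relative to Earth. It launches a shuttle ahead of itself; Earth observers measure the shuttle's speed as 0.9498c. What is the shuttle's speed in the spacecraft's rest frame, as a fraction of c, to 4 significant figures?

Inverse velocity addition: u' = (u − v)/(1 − uv/c²)
= (0.9498 − 0.690)/(1 − 0.9498×0.690) = 0.2598/0.344638 = 0.7538

u' ≈ 0.7538c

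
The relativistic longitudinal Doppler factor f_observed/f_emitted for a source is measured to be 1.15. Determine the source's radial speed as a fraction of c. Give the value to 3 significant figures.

β ≈ 0.139

f_obs/f_src = √((1+β)/(1−β)) = 1.15  ⇒  (1+β)/(1−β) = 1.3225
β = |1 − D²|/(1 + D²) = |1 − 1.3225|/(1 + 1.3225) = 0.139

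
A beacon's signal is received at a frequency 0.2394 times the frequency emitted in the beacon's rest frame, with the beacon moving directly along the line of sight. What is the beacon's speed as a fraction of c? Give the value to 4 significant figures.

f_obs/f_src = √((1−β)/(1+β)) = 0.2394  ⇒  (1−β)/(1+β) = 0.0573124
β = |1 − D²|/(1 + D²) = |1 − 0.0573124|/(1 + 0.0573124) = 0.8916

β ≈ 0.8916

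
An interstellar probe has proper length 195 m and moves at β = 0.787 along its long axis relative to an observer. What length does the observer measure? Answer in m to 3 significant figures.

γ = 1/√(1 − 0.787²) = 1.6209
Length contraction: L = L₀/γ = 195/1.6209 = 120 m

L ≈ 120 m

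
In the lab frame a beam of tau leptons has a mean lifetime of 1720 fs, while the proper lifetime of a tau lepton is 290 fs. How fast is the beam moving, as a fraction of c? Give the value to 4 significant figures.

β ≈ 0.9857

γ = Δt/τ₀ = 1720/290 = 5.93103
β = √(1 − 1/γ²) = √(1 − 1/5.93103²) = 0.9857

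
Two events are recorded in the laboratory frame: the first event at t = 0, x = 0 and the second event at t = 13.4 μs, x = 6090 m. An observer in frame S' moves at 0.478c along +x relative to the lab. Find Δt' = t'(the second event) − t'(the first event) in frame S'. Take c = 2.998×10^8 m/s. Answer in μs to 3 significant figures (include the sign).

γ = 1/√(1 − 0.478²) = 1.1385
Δt' = γ(Δt − vΔx/c²) = 1.1385 × (13.4 μs − 0.478×6090 m / (2.998×10^8 m/s))
= 1.1385 × (3.6901 μs) = 4.20 μs

Δt' ≈ 4.20 μs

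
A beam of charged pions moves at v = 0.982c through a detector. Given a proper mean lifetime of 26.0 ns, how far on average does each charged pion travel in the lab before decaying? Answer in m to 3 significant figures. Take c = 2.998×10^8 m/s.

γ = 1/√(1 − 0.982²) = 5.2943
Dilated lifetime: Δt = γτ₀ = 5.2943 × 26.0 ns = 137.65 ns
d = vΔt = 0.982c × 137.65 ns = 2.9440×10^8 m/s × 1.3765×10^-7 s = 40.5 m

d ≈ 40.5 m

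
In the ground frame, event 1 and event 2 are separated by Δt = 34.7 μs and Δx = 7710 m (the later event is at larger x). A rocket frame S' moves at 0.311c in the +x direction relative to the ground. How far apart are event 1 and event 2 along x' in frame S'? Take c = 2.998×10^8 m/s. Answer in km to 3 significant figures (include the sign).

Δx' ≈ 4.71 km

γ = 1/√(1 − 0.311²) = 1.0522
Δx' = γ(Δx − vΔt) = 1.0522 × (7710 m − 0.311×(2.998×10^8 m/s)×34.7×10^-6 s)
= 1.0522 × (4474.6 m) = 4.71 km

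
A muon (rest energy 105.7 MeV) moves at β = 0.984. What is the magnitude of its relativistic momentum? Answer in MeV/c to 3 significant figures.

γ = 1/√(1 − 0.984²) = 5.6127
p = γβm₀c = 5.6127 × 0.984 × 105.7 MeV/c = 584 MeV/c

p ≈ 584 MeV/c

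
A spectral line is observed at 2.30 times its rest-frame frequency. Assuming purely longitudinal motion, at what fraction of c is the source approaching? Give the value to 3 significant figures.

β ≈ 0.682

f_obs/f_src = √((1+β)/(1−β)) = 2.30  ⇒  (1+β)/(1−β) = 5.2900
β = |1 − D²|/(1 + D²) = |1 − 5.2900|/(1 + 5.2900) = 0.682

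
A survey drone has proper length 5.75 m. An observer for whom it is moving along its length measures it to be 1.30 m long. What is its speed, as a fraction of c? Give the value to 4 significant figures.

γ = L₀/L = 5.75/1.30 = 4.42308
β = √(1 − 1/γ²) = 0.9741

β ≈ 0.9741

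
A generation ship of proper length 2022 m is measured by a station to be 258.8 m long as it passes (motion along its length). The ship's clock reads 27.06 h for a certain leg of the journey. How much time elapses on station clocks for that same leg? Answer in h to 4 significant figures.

Length contraction ⇒ γ = L₀/L = 2022/258.8 = 7.81298
Time dilation: Δt = γτ₀ = 7.81298 × 27.06 h = 211.4 h

Δt ≈ 211.4 h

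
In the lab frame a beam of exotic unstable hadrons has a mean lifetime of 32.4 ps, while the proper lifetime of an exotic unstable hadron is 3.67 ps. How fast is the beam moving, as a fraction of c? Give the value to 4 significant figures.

γ = Δt/τ₀ = 32.4/3.67 = 8.82834
β = √(1 − 1/γ²) = √(1 − 1/8.82834²) = 0.9936

β ≈ 0.9936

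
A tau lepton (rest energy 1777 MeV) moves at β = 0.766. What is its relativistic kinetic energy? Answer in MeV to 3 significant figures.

γ = 1/√(1 − 0.766²) = 1.5556
K = (γ − 1)m₀c² = (1.5556 − 1) × 1777 MeV = 0.55560 × 1777 MeV = 987 MeV

K ≈ 987 MeV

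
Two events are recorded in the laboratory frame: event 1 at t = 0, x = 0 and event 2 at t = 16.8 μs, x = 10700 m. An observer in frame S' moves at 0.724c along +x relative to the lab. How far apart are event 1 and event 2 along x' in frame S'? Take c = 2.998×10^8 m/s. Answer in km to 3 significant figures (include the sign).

γ = 1/√(1 − 0.724²) = 1.4497
Δx' = γ(Δx − vΔt) = 1.4497 × (10700 m − 0.724×(2.998×10^8 m/s)×16.8×10^-6 s)
= 1.4497 × (7053.5 m) = 10.2 km

Δx' ≈ 10.2 km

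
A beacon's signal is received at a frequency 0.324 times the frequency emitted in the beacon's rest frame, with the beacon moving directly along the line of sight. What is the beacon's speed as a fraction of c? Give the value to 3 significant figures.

f_obs/f_src = √((1−β)/(1+β)) = 0.324  ⇒  (1−β)/(1+β) = 0.10498
β = |1 − D²|/(1 + D²) = |1 − 0.10498|/(1 + 0.10498) = 0.810

β ≈ 0.810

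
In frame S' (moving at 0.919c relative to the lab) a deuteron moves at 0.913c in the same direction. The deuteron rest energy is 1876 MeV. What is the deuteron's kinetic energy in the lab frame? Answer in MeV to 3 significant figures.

K ≈ 19600 MeV

u_lab = (0.913 + 0.919)/(1 + 0.913×0.919) = 0.996168
γ = 1/√(1 − 0.996168²) = 11.434
K = (γ − 1)m₀c² = (11.434 − 1) × 1876 = 10.434 × 1876 = 19600 MeV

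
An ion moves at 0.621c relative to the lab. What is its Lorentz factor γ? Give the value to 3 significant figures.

γ = 1/√(1 − β²) = 1/√(1 − 0.621²) = 1/√(0.61436) = 1.28

γ ≈ 1.28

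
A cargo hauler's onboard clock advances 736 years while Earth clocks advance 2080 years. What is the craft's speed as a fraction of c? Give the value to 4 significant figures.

β ≈ 0.9353

γ = Δt/τ₀ = 2080/736 = 2.82609
β = √(1 − 1/γ²) = √(1 − 1/2.82609²) = 0.9353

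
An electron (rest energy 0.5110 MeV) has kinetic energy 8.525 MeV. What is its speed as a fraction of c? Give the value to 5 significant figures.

β ≈ 0.99840

γ = 1 + K/(m₀c²) = 1 + 8.525/0.5110 = 17.68297
β = √(1 − 1/γ²) = 0.99840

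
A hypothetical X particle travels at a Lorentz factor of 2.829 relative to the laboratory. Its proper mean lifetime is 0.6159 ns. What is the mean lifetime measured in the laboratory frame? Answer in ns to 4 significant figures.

γ = 2.829 (given)
Time dilation: Δt = γτ₀ = 2.829 × 0.6159 ns = 1.742 ns

Δt ≈ 1.742 ns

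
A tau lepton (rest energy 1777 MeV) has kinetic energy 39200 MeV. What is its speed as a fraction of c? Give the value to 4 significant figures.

γ = 1 + K/(m₀c²) = 1 + 39200/1777 = 23.0597
β = √(1 − 1/γ²) = 0.9991

β ≈ 0.9991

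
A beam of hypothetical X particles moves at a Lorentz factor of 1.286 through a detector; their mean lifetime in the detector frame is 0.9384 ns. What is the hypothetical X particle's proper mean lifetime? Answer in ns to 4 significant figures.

τ₀ ≈ 0.7297 ns

γ = 1.286 (given)
Proper time: τ₀ = Δt/γ = 0.9384/1.286 = 0.7297 ns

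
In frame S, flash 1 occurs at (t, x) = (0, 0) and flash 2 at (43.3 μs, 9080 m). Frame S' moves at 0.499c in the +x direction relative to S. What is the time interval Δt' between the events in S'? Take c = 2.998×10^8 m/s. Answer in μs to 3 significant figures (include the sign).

Δt' ≈ 32.5 μs

γ = 1/√(1 − 0.499²) = 1.1539
Δt' = γ(Δt − vΔx/c²) = 1.1539 × (43.3 μs − 0.499×9080 m / (2.998×10^8 m/s))
= 1.1539 × (28.187 μs) = 32.5 μs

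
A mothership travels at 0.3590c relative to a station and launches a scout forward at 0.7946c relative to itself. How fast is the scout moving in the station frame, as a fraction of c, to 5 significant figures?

Compose boost 2: (0.7946 + 0.3590)/(1 + 0.7946×0.3590) = 1.1536/1.285261 = 0.89756

u ≈ 0.89756c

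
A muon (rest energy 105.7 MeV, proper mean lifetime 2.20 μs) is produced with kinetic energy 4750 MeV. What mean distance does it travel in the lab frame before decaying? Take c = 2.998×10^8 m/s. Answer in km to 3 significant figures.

γ = 1 + K/(m₀c²) = 1 + 4750/105.7 = 45.939
β = √(1 − 1/γ²) = 0.99976
Dilated lifetime: γτ₀ = 45.939 × 2.20 μs = 101.06 μs
d = βc·γτ₀ = 0.99976 × (2.998×10^8 m/s) × 0.00010106 s = 30.3 km

d ≈ 30.3 km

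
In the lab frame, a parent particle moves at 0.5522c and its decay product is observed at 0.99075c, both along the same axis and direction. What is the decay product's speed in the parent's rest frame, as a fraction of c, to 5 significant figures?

Inverse velocity addition: u' = (u − v)/(1 − uv/c²)
= (0.99075 − 0.5522)/(1 − 0.99075×0.5522) = 0.43855/0.4529079 = 0.96830

u' ≈ 0.96830c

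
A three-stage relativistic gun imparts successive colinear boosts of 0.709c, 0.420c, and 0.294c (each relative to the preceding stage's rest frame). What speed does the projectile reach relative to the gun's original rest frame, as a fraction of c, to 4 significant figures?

Compose boost 2: (0.420 + 0.709)/(1 + 0.420×0.709) = 1.129/1.29778 = 0.869947
Compose boost 3: (0.294 + 0.869947)/(1 + 0.294×0.869947) = 1.16395/1.25576 = 0.9269

u ≈ 0.9269c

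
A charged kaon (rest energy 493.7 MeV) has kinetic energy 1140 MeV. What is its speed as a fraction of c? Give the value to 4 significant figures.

γ = 1 + K/(m₀c²) = 1 + 1140/493.7 = 3.30909
β = √(1 − 1/γ²) = 0.9532

β ≈ 0.9532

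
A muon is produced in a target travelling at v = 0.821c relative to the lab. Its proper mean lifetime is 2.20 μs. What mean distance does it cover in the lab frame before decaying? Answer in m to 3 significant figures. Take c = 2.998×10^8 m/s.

γ = 1/√(1 − 0.821²) = 1.7515
Dilated lifetime: Δt = γτ₀ = 1.7515 × 2.20 μs = 3.8534 μs
d = vΔt = 0.821c × 3.8534 μs = 2.4614×10^8 m/s × 3.8534×10^-6 s = 948 m

d ≈ 948 m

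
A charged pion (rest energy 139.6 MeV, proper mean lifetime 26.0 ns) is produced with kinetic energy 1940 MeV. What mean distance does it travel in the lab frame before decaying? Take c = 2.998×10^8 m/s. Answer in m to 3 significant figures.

d ≈ 116 m

γ = 1 + K/(m₀c²) = 1 + 1940/139.6 = 14.897
β = √(1 − 1/γ²) = 0.99774
Dilated lifetime: γτ₀ = 14.897 × 26.0 ns = 387.32 ns
d = βc·γτ₀ = 0.99774 × (2.998×10^8 m/s) × 3.8732×10^-7 s = 116 m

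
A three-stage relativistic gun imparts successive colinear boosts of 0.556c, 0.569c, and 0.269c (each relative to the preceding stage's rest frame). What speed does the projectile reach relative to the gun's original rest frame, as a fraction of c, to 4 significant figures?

Compose boost 2: (0.569 + 0.556)/(1 + 0.569×0.556) = 1.125/1.31636 = 0.854627
Compose boost 3: (0.269 + 0.854627)/(1 + 0.269×0.854627) = 1.12363/1.22989 = 0.9136

u ≈ 0.9136c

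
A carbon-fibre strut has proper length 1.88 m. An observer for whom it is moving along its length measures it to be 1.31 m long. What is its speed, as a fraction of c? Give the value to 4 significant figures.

γ = L₀/L = 1.88/1.31 = 1.43511
β = √(1 − 1/γ²) = 0.7173

β ≈ 0.7173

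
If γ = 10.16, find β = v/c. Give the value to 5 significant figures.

β ≈ 0.99514

β = √(1 − 1/γ²) = √(1 − 1/10.16²) = √(0.9903125) = 0.99514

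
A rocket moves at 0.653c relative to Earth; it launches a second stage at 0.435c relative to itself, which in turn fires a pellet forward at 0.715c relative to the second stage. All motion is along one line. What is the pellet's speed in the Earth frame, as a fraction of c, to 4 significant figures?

Compose boost 2: (0.435 + 0.653)/(1 + 0.435×0.653) = 1.088/1.28405 = 0.847316
Compose boost 3: (0.715 + 0.847316)/(1 + 0.715×0.847316) = 1.56232/1.60583 = 0.9729

u ≈ 0.9729c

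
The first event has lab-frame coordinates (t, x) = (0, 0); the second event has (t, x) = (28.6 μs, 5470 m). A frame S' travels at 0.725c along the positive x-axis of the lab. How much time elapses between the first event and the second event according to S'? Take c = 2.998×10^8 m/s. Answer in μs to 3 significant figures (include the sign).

γ = 1/√(1 − 0.725²) = 1.4519
Δt' = γ(Δt − vΔx/c²) = 1.4519 × (28.6 μs − 0.725×5470 m / (2.998×10^8 m/s))
= 1.4519 × (15.372 μs) = 22.3 μs

Δt' ≈ 22.3 μs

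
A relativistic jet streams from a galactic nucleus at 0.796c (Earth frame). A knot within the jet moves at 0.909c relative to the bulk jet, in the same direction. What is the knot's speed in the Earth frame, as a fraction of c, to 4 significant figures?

Relativistic velocity addition: u = (u' + v)/(1 + u'v/c²)
= (0.909 + 0.796)/(1 + 0.909×0.796) = 1.705/1.72356 = 0.9892

u ≈ 0.9892c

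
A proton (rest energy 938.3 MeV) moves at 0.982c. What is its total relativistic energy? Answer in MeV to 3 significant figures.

γ = 1/√(1 − 0.982²) = 5.2943
E = γm₀c² = 5.2943 × 938.3 MeV = 4970 MeV

E ≈ 4970 MeV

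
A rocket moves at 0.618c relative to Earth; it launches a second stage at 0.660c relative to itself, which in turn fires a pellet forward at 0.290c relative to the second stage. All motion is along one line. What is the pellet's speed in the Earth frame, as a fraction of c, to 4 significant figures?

u ≈ 0.9482c

Compose boost 2: (0.660 + 0.618)/(1 + 0.660×0.618) = 1.278/1.40788 = 0.907748
Compose boost 3: (0.290 + 0.907748)/(1 + 0.290×0.907748) = 1.19775/1.26325 = 0.9482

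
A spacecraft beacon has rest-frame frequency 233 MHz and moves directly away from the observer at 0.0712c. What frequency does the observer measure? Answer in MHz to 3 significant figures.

Relativistic Doppler: f_obs = f_src √((1−β)/(1+β))
= 233 × √(0.92880/1.0712) = 233 × 0.93116 = 217 MHz

f_obs ≈ 217 MHz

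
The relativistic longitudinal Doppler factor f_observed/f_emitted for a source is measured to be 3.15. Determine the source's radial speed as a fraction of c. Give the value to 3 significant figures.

β ≈ 0.817

f_obs/f_src = √((1+β)/(1−β)) = 3.15  ⇒  (1+β)/(1−β) = 9.9225
β = |1 − D²|/(1 + D²) = |1 − 9.9225|/(1 + 9.9225) = 0.817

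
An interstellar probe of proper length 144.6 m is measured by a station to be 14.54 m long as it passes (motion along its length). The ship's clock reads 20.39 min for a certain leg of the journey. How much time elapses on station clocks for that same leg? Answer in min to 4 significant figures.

Δt ≈ 202.8 min

Length contraction ⇒ γ = L₀/L = 144.6/14.54 = 9.94498
Time dilation: Δt = γτ₀ = 9.94498 × 20.39 min = 202.8 min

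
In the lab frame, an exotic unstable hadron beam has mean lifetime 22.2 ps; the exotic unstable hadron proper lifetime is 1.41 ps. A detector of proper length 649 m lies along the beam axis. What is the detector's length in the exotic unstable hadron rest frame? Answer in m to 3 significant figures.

L ≈ 41.2 m

Time dilation ⇒ γ = Δt/τ₀ = 22.2/1.41 = 15.745
Length contraction: L = L₀/γ = 649/15.745 = 41.2 m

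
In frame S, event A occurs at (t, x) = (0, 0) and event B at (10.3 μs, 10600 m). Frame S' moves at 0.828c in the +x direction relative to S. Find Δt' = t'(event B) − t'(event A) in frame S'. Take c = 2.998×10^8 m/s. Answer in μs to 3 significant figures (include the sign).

γ = 1/√(1 − 0.828²) = 1.7834
Δt' = γ(Δt − vΔx/c²) = 1.7834 × (10.3 μs − 0.828×10600 m / (2.998×10^8 m/s))
= 1.7834 × (-18.976 μs) = -33.8 μs

Δt' ≈ -33.8 μs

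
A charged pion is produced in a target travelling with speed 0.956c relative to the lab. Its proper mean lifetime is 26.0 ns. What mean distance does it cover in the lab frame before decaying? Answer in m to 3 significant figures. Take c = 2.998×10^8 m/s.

d ≈ 25.4 m

γ = 1/√(1 − 0.956²) = 3.4087
Dilated lifetime: Δt = γτ₀ = 3.4087 × 26.0 ns = 88.626 ns
d = vΔt = 0.956c × 88.626 ns = 2.8661×10^8 m/s × 8.8626×10^-8 s = 25.4 m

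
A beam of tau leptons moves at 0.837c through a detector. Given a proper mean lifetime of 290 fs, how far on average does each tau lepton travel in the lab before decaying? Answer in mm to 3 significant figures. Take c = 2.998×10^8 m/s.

d ≈ 0.133 mm

γ = 1/√(1 − 0.837²) = 1.8275
Dilated lifetime: Δt = γτ₀ = 1.8275 × 290 fs = 529.97 fs
d = vΔt = 0.837c × 529.97 fs = 2.5093×10^8 m/s × 5.2997×10^-13 s = 0.133 mm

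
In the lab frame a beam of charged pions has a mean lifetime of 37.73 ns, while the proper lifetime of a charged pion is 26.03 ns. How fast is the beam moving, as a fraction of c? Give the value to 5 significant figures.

β ≈ 0.72390

γ = Δt/τ₀ = 37.73/26.03 = 1.449481
β = √(1 − 1/γ²) = √(1 − 1/1.449481²) = 0.72390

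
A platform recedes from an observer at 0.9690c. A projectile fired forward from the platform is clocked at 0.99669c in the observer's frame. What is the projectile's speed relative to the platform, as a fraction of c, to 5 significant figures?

u' ≈ 0.80947c

Inverse velocity addition: u' = (u − v)/(1 − uv/c²)
= (0.99669 − 0.9690)/(1 − 0.99669×0.9690) = 0.027690/0.03420739 = 0.80947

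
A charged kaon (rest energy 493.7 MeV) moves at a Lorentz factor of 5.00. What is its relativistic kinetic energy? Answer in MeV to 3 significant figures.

γ = 5.00 (given)
K = (γ − 1)m₀c² = (5.00 − 1) × 493.7 MeV = 4.0000 × 493.7 MeV = 1970 MeV

K ≈ 1970 MeV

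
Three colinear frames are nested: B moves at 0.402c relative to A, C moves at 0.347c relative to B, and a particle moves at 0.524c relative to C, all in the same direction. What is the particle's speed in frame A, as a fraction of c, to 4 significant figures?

Compose boost 2: (0.347 + 0.402)/(1 + 0.347×0.402) = 0.7490/1.13949 = 0.657309
Compose boost 3: (0.524 + 0.657309)/(1 + 0.524×0.657309) = 1.18131/1.34443 = 0.8787

u ≈ 0.8787c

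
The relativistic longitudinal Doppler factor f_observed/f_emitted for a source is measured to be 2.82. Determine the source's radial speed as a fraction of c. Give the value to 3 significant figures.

f_obs/f_src = √((1+β)/(1−β)) = 2.82  ⇒  (1+β)/(1−β) = 7.9524
β = |1 − D²|/(1 + D²) = |1 − 7.9524|/(1 + 7.9524) = 0.777

β ≈ 0.777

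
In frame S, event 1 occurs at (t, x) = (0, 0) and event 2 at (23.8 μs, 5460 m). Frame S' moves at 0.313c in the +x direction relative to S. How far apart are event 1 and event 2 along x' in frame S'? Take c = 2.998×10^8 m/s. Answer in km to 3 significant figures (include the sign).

Δx' ≈ 3.40 km

γ = 1/√(1 − 0.313²) = 1.0529
Δx' = γ(Δx − vΔt) = 1.0529 × (5460 m − 0.313×(2.998×10^8 m/s)×23.8×10^-6 s)
= 1.0529 × (3226.7 m) = 3.40 km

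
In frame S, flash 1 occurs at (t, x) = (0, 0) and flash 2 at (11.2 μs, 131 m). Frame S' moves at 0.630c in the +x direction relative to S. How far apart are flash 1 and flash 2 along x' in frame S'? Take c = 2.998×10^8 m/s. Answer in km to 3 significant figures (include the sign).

γ = 1/√(1 − 0.630²) = 1.2877
Δx' = γ(Δx − vΔt) = 1.2877 × (131 m − 0.630×(2.998×10^8 m/s)×11.2×10^-6 s)
= 1.2877 × (-1984.4 m) = -2.56 km

Δx' ≈ -2.56 km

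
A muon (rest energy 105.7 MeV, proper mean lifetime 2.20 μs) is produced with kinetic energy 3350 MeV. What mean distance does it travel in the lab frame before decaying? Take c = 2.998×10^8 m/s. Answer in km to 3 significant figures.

γ = 1 + K/(m₀c²) = 1 + 3350/105.7 = 32.693
β = √(1 − 1/γ²) = 0.99953
Dilated lifetime: γτ₀ = 32.693 × 2.20 μs = 71.926 μs
d = βc·γτ₀ = 0.99953 × (2.998×10^8 m/s) × 7.1926×10^-5 s = 21.6 km

d ≈ 21.6 km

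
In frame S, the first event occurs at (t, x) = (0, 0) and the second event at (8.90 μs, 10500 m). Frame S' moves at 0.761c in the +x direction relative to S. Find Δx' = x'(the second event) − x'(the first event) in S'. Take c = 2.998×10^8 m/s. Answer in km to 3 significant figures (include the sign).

γ = 1/√(1 − 0.761²) = 1.5414
Δx' = γ(Δx − vΔt) = 1.5414 × (10500 m − 0.761×(2.998×10^8 m/s)×8.90×10^-6 s)
= 1.5414 × (8469.5 m) = 13.1 km

Δx' ≈ 13.1 km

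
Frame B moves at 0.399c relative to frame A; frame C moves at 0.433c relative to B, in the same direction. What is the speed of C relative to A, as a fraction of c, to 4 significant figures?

u ≈ 0.7094c

Compose boost 2: (0.433 + 0.399)/(1 + 0.433×0.399) = 0.8320/1.17277 = 0.7094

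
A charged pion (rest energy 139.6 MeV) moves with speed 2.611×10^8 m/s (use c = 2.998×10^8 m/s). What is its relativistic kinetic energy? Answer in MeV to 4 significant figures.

β = v/c = 2.611×10^8 / 2.998×10^8 = 0.870914
γ = 1/√(1 − 0.870914²) = 2.03485
K = (γ − 1)m₀c² = (2.03485 − 1) × 139.6 MeV = 1.03485 × 139.6 MeV = 144.5 MeV

K ≈ 144.5 MeV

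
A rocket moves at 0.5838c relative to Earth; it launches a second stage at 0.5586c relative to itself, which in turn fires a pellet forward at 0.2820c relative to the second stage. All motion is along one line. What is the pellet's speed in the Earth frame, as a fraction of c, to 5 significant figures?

u ≈ 0.91997c

Compose boost 2: (0.5586 + 0.5838)/(1 + 0.5586×0.5838) = 1.1424/1.326111 = 0.8614666
Compose boost 3: (0.2820 + 0.8614666)/(1 + 0.2820×0.8614666) = 1.143467/1.242934 = 0.91997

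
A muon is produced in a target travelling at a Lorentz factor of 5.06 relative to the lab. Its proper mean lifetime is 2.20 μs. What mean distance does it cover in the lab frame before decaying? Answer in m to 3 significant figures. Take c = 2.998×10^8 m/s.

d ≈ 3270 m

β = √(1 − 1/γ²) = √(1 − 1/5.06²) = 0.98028
Dilated lifetime: Δt = γτ₀ = 5.06 × 2.20 μs = 11.132 μs
d = vΔt = 0.98028c × 11.132 μs = 2.9389×10^8 m/s × 1.1132×10^-5 s = 3270 m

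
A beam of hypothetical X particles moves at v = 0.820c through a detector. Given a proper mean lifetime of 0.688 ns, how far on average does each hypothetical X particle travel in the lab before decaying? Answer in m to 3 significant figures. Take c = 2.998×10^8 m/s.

γ = 1/√(1 − 0.820²) = 1.7471
Dilated lifetime: Δt = γτ₀ = 1.7471 × 0.688 ns = 1.2020 ns
d = vΔt = 0.820c × 1.2020 ns = 2.4584×10^8 m/s × 1.2020×10^-9 s = 0.296 m

d ≈ 0.296 m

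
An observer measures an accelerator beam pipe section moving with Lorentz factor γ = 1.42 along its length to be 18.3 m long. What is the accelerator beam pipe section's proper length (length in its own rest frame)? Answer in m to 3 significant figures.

L₀ ≈ 26.0 m

γ = 1.42 (given)
L₀ = γL = 1.42 × 18.3 = 26.0 m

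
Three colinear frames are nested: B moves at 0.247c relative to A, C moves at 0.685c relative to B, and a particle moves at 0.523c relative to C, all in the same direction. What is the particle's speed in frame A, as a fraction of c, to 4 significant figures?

Compose boost 2: (0.685 + 0.247)/(1 + 0.685×0.247) = 0.9320/1.16919 = 0.797130
Compose boost 3: (0.523 + 0.797130)/(1 + 0.523×0.797130) = 1.32013/1.41690 = 0.9317

u ≈ 0.9317c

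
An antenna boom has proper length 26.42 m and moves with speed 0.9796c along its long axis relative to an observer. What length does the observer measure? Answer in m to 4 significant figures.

L ≈ 5.309 m

γ = 1/√(1 − 0.9796²) = 4.97618
Length contraction: L = L₀/γ = 26.42/4.97618 = 5.309 m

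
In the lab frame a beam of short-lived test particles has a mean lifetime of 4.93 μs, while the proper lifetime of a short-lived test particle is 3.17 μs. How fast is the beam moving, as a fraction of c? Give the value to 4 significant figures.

β ≈ 0.7659

γ = Δt/τ₀ = 4.93/3.17 = 1.55521
β = √(1 − 1/γ²) = √(1 − 1/1.55521²) = 0.7659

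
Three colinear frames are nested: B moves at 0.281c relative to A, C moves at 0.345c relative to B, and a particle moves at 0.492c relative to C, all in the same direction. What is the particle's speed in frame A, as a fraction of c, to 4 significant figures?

u ≈ 0.8297c

Compose boost 2: (0.345 + 0.281)/(1 + 0.345×0.281) = 0.6260/1.09695 = 0.570676
Compose boost 3: (0.492 + 0.570676)/(1 + 0.492×0.570676) = 1.06268/1.28077 = 0.8297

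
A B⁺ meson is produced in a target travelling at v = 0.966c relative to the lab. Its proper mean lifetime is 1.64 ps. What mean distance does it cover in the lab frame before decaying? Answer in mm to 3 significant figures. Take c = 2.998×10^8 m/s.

γ = 1/√(1 − 0.966²) = 3.8678
Dilated lifetime: Δt = γτ₀ = 3.8678 × 1.64 ps = 6.3433 ps
d = vΔt = 0.966c × 6.3433 ps = 2.8961×10^8 m/s × 6.3433×10^-12 s = 1.84 mm

d ≈ 1.84 mm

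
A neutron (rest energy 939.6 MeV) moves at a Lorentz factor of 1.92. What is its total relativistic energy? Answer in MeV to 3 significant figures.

E ≈ 1800 MeV

γ = 1.92 (given)
E = γm₀c² = 1.92 × 939.6 MeV = 1800 MeV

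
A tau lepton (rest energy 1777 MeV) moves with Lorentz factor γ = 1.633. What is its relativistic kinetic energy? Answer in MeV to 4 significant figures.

K ≈ 1125 MeV

γ = 1.633 (given)
K = (γ − 1)m₀c² = (1.633 − 1) × 1777 MeV = 0.633000 × 1777 MeV = 1125 MeV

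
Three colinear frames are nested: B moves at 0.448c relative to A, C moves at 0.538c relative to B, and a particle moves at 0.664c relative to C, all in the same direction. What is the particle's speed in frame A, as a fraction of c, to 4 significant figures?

Compose boost 2: (0.538 + 0.448)/(1 + 0.538×0.448) = 0.9860/1.24102 = 0.794505
Compose boost 3: (0.664 + 0.794505)/(1 + 0.664×0.794505) = 1.45851/1.52755 = 0.9548

u ≈ 0.9548c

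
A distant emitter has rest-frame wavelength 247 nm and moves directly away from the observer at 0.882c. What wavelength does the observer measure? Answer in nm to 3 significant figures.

Relativistic Doppler: λ_obs = λ_src √((1+β)/(1−β))
= 247 × √(1.8820/0.11800) = 247 × 3.9936 = 986 nm

λ_obs ≈ 986 nm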